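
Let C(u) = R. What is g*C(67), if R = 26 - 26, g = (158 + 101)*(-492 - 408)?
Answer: 0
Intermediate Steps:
g = -233100 (g = 259*(-900) = -233100)
R = 0
C(u) = 0
g*C(67) = -233100*0 = 0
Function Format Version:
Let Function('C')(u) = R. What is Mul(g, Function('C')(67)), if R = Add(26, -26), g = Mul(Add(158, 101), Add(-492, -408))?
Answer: 0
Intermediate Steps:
g = -233100 (g = Mul(259, -900) = -233100)
R = 0
Function('C')(u) = 0
Mul(g, Function('C')(67)) = Mul(-233100, 0) = 0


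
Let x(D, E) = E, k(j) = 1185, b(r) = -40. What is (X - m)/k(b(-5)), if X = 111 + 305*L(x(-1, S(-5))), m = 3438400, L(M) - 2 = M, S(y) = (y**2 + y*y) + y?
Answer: -1141318/395 ≈ -2889.4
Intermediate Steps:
S(y) = y + 2*y**2 (S(y) = (y**2 + y**2) + y = 2*y**2 + y = y + 2*y**2)
L(M) = 2 + M
X = 14446 (X = 111 + 305*(2 - 5*(1 + 2*(-5))) = 111 + 305*(2 - 5*(1 - 10)) = 111 + 305*(2 - 5*(-9)) = 111 + 305*(2 + 45) = 111 + 305*47 = 111 + 14335 = 14446)
(X - m)/k(b(-5)) = (14446 - 1*3438400)/1185 = (14446 - 3438400)*(1/1185) = -3423954*1/1185 = -1141318/395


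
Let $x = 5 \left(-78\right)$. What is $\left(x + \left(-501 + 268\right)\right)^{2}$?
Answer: $388129$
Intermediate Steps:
$x = -390$
$\left(x + \left(-501 + 268\right)\right)^{2} = \left(-390 + \left(-501 + 268\right)\right)^{2} = \left(-390 - 233\right)^{2} = \left(-623\right)^{2} = 388129$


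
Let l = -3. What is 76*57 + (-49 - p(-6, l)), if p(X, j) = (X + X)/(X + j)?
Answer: 12845/3 ≈ 4281.7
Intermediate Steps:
p(X, j) = 2*X/(X + j) (p(X, j) = (2*X)/(X + j) = 2*X/(X + j))
76*57 + (-49 - p(-6, l)) = 76*57 + (-49 - 2*(-6)/(-6 - 3)) = 4332 + (-49 - 2*(-6)/(-9)) = 4332 + (-49 - 2*(-6)*(-1)/9) = 4332 + (-49 - 1*4/3) = 4332 + (-49 - 4/3) = 4332 - 151/3 = 12845/3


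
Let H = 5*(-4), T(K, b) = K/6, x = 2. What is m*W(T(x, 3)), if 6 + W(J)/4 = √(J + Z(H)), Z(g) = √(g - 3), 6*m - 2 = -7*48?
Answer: 1336 - 668*√(3 + 9*I*√23)/9 ≈ 979.01 - 333.04*I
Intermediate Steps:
T(K, b) = K/6 (T(K, b) = K*(⅙) = K/6)
m = -167/3 (m = ⅓ + (-7*48)/6 = ⅓ + (⅙)*(-336) = ⅓ - 56 = -167/3 ≈ -55.667)
H = -20
Z(g) = √(-3 + g)
W(J) = -24 + 4*√(J + I*√23) (W(J) = -24 + 4*√(J + √(-3 - 20)) = -24 + 4*√(J + √(-23)) = -24 + 4*√(J + I*√23))
m*W(T(x, 3)) = -167*(-24 + 4*√((⅙)*2 + I*√23))/3 = -167*(-24 + 4*√(⅓ + I*√23))/3 = 1336 - 668*√(⅓ + I*√23)/3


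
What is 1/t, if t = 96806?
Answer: 1/96806 ≈ 1.0330e-5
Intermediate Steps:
1/t = 1/96806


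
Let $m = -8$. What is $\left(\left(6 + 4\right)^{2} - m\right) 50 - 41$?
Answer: $5359$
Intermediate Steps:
$\left(\left(6 + 4\right)^{2} - m\right) 50 - 41 = \left(\left(6 + 4\right)^{2} - -8\right) 50 - 41 = \left(10^{2} + 8\right) 50 - 41 = \left(100 + 8\right) 50 - 41 = 108 \cdot 50 - 41 = 5400 - 41 = 5359$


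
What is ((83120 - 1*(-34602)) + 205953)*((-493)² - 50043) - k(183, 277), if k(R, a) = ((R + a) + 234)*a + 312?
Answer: 62471024500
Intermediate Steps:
k(R, a) = 312 + a*(234 + R + a) (k(R, a) = (234 + R + a)*a + 312 = a*(234 + R + a) + 312 = 312 + a*(234 + R + a))
((83120 - 1*(-34602)) + 205953)*((-493)² - 50043) - k(183, 277) = ((83120 - 1*(-34602)) + 205953)*((-493)² - 50043) - (312 + 277² + 234*277 + 183*277) = ((83120 + 34602) + 205953)*(243049 - 50043) - (312 + 76729 + 64818 + 50691) = (117722 + 205953)*193006 - 1*192550 = 323675*193006 - 192550 = 62471217050 - 192550 = 62471024500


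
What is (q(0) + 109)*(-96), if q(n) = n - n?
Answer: -10464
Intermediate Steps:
q(n) = 0
(q(0) + 109)*(-96) = (0 + 109)*(-96) = 109*(-96) = -10464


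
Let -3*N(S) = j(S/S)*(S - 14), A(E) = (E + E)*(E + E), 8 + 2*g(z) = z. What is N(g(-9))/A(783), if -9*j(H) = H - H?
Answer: 0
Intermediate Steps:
g(z) = -4 + z/2
A(E) = 4*E² (A(E) = (2*E)*(2*E) = 4*E²)
j(H) = 0 (j(H) = -(H - H)/9 = -⅑*0 = 0)
N(S) = 0 (N(S) = -0*(S - 14) = -0*(-14 + S) = -⅓*0 = 0)
N(g(-9))/A(783) = 0/((4*783²)) = 0/((4*613089)) = 0/2452356 = 0*(1/2452356) = 0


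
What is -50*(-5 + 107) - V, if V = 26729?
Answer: -31829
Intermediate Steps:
-50*(-5 + 107) - V = -50*(-5 + 107) - 1*26729 = -50*102 - 26729 = -5100 - 26729 = -31829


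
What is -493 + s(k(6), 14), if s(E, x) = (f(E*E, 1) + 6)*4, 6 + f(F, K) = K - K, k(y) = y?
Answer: -493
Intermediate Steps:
f(F, K) = -6 (f(F, K) = -6 + (K - K) = -6 + 0 = -6)
s(E, x) = 0 (s(E, x) = (-6 + 6)*4 = 0*4 = 0)
-493 + s(k(6), 14) = -493 + 0 = -493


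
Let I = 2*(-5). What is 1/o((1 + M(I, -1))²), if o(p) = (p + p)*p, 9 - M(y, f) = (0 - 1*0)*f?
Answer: 1/20000 ≈ 5.0000e-5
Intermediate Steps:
I = -10
M(y, f) = 9 (M(y, f) = 9 - (0 - 1*0)*f = 9 - (0 + 0)*f = 9 - 0*f = 9 - 1*0 = 9 + 0 = 9)
o(p) = 2*p² (o(p) = (2*p)*p = 2*p²)
1/o((1 + M(I, -1))²) = 1/(2*((1 + 9)²)²) = 1/(2*(10²)²) = 1/(2*100²) = 1/(2*10000) = 1/20000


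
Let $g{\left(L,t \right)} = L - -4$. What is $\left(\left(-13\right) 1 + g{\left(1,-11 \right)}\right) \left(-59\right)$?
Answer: $472$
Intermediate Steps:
$g{\left(L,t \right)} = 4 + L$ ($g{\left(L,t \right)} = L + 4 = 4 + L$)
$\left(\left(-13\right) 1 + g{\left(1,-11 \right)}\right) \left(-59\right) = \left(\left(-13\right) 1 + \left(4 + 1\right)\right) \left(-59\right) = \left(-13 + 5\right) \left(-59\right) = \left(-8\right) \left(-59\right) = 472$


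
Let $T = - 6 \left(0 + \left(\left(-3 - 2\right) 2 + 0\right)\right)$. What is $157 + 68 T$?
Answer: $4237$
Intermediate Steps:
$T = 60$ ($T = - 6 \left(0 + \left(\left(-5\right) 2 + 0\right)\right) = - 6 \left(0 + \left(-10 + 0\right)\right) = - 6 \left(0 - 10\right) = \left(-6\right) \left(-10\right) = 60$)
$157 + 68 T = 157 + 68 \cdot 60 = 157 + 4080 = 4237$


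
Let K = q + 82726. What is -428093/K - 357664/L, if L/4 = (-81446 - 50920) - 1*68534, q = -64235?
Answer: -514332271/22651475 ≈ -22.706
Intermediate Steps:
L = -803600 (L = 4*((-81446 - 50920) - 1*68534) = 4*(-132366 - 68534) = 4*(-200900) = -803600)
K = 18491 (K = -64235 + 82726 = 18491)
-428093/K - 357664/L = -428093/18491 - 357664/(-803600) = -428093*1/18491 - 357664*(-1/803600) = -428093/18491 + 22354/50225 = -514332271/22651475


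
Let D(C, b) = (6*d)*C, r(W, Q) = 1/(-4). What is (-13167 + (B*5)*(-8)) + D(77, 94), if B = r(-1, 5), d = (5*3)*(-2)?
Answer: -27017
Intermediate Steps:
r(W, Q) = -¼
d = -30 (d = 15*(-2) = -30)
B = -¼ ≈ -0.25000
D(C, b) = -180*C (D(C, b) = (6*(-30))*C = -180*C)
(-13167 + (B*5)*(-8)) + D(77, 94) = (-13167 - ¼*5*(-8)) - 180*77 = (-13167 - 5/4*(-8)) - 13860 = (-13167 + 10) - 13860 = -13157 - 13860 = -27017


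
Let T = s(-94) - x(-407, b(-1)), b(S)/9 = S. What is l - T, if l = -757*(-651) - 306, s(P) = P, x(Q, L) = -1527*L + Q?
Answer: 505931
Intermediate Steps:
b(S) = 9*S
x(Q, L) = Q - 1527*L
T = -13430 (T = -94 - (-407 - 13743*(-1)) = -94 - (-407 - 1527*(-9)) = -94 - (-407 + 13743) = -94 - 1*13336 = -94 - 13336 = -13430)
l = 492501 (l = 492807 - 306 = 492501)
l - T = 492501 - 1*(-13430) = 492501 + 13430 = 505931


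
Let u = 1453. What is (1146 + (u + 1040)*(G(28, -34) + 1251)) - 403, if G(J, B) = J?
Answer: 3189290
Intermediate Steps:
(1146 + (u + 1040)*(G(28, -34) + 1251)) - 403 = (1146 + (1453 + 1040)*(28 + 1251)) - 403 = (1146 + 2493*1279) - 403 = (1146 + 3188547) - 403 = 3189693 - 403 = 3189290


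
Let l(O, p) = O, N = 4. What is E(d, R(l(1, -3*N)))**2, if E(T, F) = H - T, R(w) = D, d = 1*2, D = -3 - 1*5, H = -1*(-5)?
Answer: 9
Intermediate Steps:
H = 5
D = -8 (D = -3 - 5 = -8)
d = 2
R(w) = -8
E(T, F) = 5 - T
E(d, R(l(1, -3*N)))**2 = (5 - 1*2)**2 = (5 - 2)**2 = 3**2 = 9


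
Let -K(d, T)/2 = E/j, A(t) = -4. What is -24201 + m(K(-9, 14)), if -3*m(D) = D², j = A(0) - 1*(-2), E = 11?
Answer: -72724/3 ≈ -24241.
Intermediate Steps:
j = -2 (j = -4 - 1*(-2) = -4 + 2 = -2)
K(d, T) = 11 (K(d, T) = -22/(-2) = -22*(-1)/2 = -2*(-11/2) = 11)
m(D) = -D²/3
-24201 + m(K(-9, 14)) = -24201 - ⅓*11² = -24201 - ⅓*121 = -24201 - 121/3 = -72724/3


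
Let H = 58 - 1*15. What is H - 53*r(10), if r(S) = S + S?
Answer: -1017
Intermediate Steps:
r(S) = 2*S
H = 43 (H = 58 - 15 = 43)
H - 53*r(10) = 43 - 106*10 = 43 - 53*20 = 43 - 1060 = -1017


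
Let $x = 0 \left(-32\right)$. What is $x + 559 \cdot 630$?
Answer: $352170$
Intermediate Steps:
$x = 0$
$x + 559 \cdot 630 = 0 + 559 \cdot 630 = 0 + 352170 = 352170$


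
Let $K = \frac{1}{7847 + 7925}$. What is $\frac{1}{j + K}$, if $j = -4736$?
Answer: $- \frac{15772}{74696191} \approx -0.00021115$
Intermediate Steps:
$K = \frac{1}{15772} \approx 6.3404 \cdot 10^{-5}$
$\frac{1}{j + K} = \frac{1}{-4736 + \frac{1}{15772}} = \frac{1}{- \frac{74696191}{15772}} = - \frac{15772}{74696191}$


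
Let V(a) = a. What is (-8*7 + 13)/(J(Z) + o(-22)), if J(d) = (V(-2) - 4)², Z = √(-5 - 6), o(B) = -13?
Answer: -43/23 ≈ -1.8696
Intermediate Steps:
Z = I*√11 (Z = √(-11) = I*√11 ≈ 3.3166*I)
J(d) = 36 (J(d) = (-2 - 4)² = (-6)² = 36)
(-8*7 + 13)/(J(Z) + o(-22)) = (-8*7 + 13)/(36 - 13) = (-56 + 13)/23 = -43*1/23 = -43/23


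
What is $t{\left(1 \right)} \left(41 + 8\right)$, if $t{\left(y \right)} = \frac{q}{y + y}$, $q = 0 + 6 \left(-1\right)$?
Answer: $-147$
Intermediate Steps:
$q = -6$ ($q = 0 - 6 = -6$)
$t{\left(y \right)} = - \frac{3}{y}$ ($t{\left(y \right)} = - \frac{6}{y + y} = - \frac{6}{2 y} = - 6 \frac{1}{2 y} = - \frac{3}{y}$)
$t{\left(1 \right)} \left(41 + 8\right) = - \frac{3}{1} \left(41 + 8\right) = \left(-3\right) 1 \cdot 49 = \left(-3\right) 49 = -147$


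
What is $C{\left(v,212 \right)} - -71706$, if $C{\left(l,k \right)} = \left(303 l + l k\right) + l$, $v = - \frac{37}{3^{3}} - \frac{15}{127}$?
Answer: $\frac{81082070}{1143} \approx 70938.0$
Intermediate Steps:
$v = - \frac{5104}{3429}$ ($v = - \frac{37}{27} - \frac{15}{127} = - \frac{5104}{3429} \approx -1.4885$)
$C{\left(l,k \right)} = 304 l + k l$ ($C{\left(l,k \right)} = \left(303 l + k l\right) + l = 304 l + k l$)
$C{\left(v,212 \right)} - -71706 = - \frac{5104 \left(304 + 212\right)}{3429} - -71706 = \left(- \frac{5104}{3429}\right) 516 + 71706 = - \frac{877888}{1143} + 71706 = \frac{81082070}{1143}$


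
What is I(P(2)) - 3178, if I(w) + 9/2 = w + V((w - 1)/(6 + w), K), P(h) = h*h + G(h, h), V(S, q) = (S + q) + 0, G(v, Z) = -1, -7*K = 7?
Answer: -57245/18 ≈ -3180.3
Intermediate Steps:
K = -1 (K = -⅐*7 = -1)
V(S, q) = S + q
P(h) = -1 + h² (P(h) = h*h - 1 = h² - 1 = -1 + h²)
I(w) = -11/2 + w + (-1 + w)/(6 + w) (I(w) = -9/2 + (w + ((w - 1)/(6 + w) - 1)) = -9/2 + (w + ((-1 + w)/(6 + w) - 1)) = -9/2 + (w + (-1 + (-1 + w)/(6 + w))) = -9/2 + (-1 + w + (-1 + w)/(6 + w)) = -11/2 + w + (-1 + w)/(6 + w))
I(P(2)) - 3178 = (-34 + (-1 + 2²)² + 3*(-1 + 2²)/2)/(6 + (-1 + 2²)) - 3178 = (-34 + (-1 + 4)² + 3*(-1 + 4)/2)/(6 + (-1 + 4)) - 3178 = (-34 + 3² + (3/2)*3)/(6 + 3) - 3178 = (-34 + 9 + 9/2)/9 - 3178 = (⅑)*(-41/2) - 3178 = -41/18 - 3178 = -57245/18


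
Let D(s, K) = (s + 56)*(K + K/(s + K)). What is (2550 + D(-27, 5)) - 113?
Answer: 56659/22 ≈ 2575.4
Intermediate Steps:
D(s, K) = (56 + s)*(K + K/(K + s))
(2550 + D(-27, 5)) - 113 = (2550 + 5*(56 + (-27)² + 56*5 + 57*(-27) + 5*(-27))/(5 - 27)) - 113 = (2550 + 5*(56 + 729 + 280 - 1539 - 135)/(-22)) - 113 = (2550 + 5*(-1/22)*(-609)) - 113 = (2550 + 3045/22) - 113 = 59145/22 - 113 = 56659/22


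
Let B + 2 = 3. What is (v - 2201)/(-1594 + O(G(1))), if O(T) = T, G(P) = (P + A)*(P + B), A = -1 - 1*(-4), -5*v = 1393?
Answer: 6199/3965 ≈ 1.5634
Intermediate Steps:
v = -1393/5 (v = -⅕*1393 = -1393/5 ≈ -278.60)
A = 3 (A = -1 + 4 = 3)
B = 1 (B = -2 + 3 = 1)
G(P) = (1 + P)*(3 + P) (G(P) = (P + 3)*(P + 1) = (3 + P)*(1 + P) = (1 + P)*(3 + P))
(v - 2201)/(-1594 + O(G(1))) = (-1393/5 - 2201)/(-1594 + (3 + 1² + 4*1)) = -12398/(5*(-1594 + (3 + 1 + 4))) = -12398/(5*(-1594 + 8)) = -12398/5/(-1586) = -12398/5*(-1/1586) = 6199/3965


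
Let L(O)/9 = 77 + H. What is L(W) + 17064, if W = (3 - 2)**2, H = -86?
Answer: 16983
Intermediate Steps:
W = 1 (W = 1**2 = 1)
L(O) = -81 (L(O) = 9*(77 - 86) = 9*(-9) = -81)
L(W) + 17064 = -81 + 17064 = 16983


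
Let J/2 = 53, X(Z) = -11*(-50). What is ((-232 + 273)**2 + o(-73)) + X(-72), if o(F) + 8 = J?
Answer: 2329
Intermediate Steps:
X(Z) = 550
J = 106 (J = 2*53 = 106)
o(F) = 98 (o(F) = -8 + 106 = 98)
((-232 + 273)**2 + o(-73)) + X(-72) = ((-232 + 273)**2 + 98) + 550 = (41**2 + 98) + 550 = (1681 + 98) + 550 = 1779 + 550 = 2329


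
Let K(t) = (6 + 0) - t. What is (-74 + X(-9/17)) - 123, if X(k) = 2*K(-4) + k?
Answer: -3018/17 ≈ -177.53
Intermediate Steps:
K(t) = 6 - t
X(k) = 20 + k (X(k) = 2*(6 - 1*(-4)) + k = 2*(6 + 4) + k = 2*10 + k = 20 + k)
(-74 + X(-9/17)) - 123 = (-74 + (20 - 9/17)) - 123 = (-74 + 331/17) - 123 = -927/17 - 123 = -3018/17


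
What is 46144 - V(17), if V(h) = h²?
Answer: 45855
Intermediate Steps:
46144 - V(17) = 46144 - 1*17² = 46144 - 1*289 = 46144 - 289 = 45855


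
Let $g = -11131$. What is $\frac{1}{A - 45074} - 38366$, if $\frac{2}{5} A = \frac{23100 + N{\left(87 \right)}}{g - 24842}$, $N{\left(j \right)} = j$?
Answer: $- \frac{41473773130540}{1081003313} \approx -38366.0$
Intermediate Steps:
$A = - \frac{38645}{23982}$ ($A = \frac{5 \frac{23100 + 87}{-11131 - 24842}}{2} = \frac{5 \frac{23187}{-35973}}{2} = \frac{5 \cdot 23187 \left(- \frac{1}{35973}\right)}{2} = \frac{5}{2} \left(- \frac{7729}{11991}\right) = - \frac{38645}{23982} \approx -1.6114$)
$\frac{1}{A - 45074} - 38366 = \frac{1}{- \frac{38645}{23982} - 45074} - 38366 = \frac{1}{- \frac{1081003313}{23982}} - 38366 = - \frac{23982}{1081003313} - 38366 = - \frac{41473773130540}{1081003313}$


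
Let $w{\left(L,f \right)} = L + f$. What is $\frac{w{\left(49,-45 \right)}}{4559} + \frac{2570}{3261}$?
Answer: $\frac{11729674}{14866899} \approx 0.78898$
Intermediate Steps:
$\frac{w{\left(49,-45 \right)}}{4559} + \frac{2570}{3261} = \frac{49 - 45}{4559} + \frac{2570}{3261} = 4 \cdot \frac{1}{4559} + 2570 \cdot \frac{1}{3261} = \frac{4}{4559} + \frac{2570}{3261} = \frac{11729674}{14866899}$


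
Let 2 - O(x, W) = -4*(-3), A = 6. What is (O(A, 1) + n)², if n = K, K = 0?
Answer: 100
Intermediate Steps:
n = 0
O(x, W) = -10 (O(x, W) = 2 - (-4)*(-3) = 2 - 1*12 = 2 - 12 = -10)
(O(A, 1) + n)² = (-10 + 0)² = (-10)² = 100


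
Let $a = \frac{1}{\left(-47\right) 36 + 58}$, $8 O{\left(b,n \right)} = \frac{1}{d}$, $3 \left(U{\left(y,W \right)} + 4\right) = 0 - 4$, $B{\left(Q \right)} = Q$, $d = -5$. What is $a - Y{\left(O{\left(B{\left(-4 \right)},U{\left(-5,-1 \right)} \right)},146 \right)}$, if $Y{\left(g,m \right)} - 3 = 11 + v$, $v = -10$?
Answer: $- \frac{6537}{1634} \approx -4.0006$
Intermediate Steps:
$U{\left(y,W \right)} = - \frac{16}{3}$ ($U{\left(y,W \right)} = -4 + \frac{0 - 4}{3} = -4 + \frac{1}{3} \left(-4\right) = -4 - \frac{4}{3} = - \frac{16}{3}$)
$O{\left(b,n \right)} = - \frac{1}{40}$ ($O{\left(b,n \right)} = \frac{1}{8 \left(-5\right)} = \frac{1}{8} \left(- \frac{1}{5}\right) = - \frac{1}{40}$)
$Y{\left(g,m \right)} = 4$ ($Y{\left(g,m \right)} = 3 + \left(11 - 10\right) = 3 + 1 = 4$)
$a = - \frac{1}{1634}$ ($a = \frac{1}{-1692 + 58} = \frac{1}{-1634} = - \frac{1}{1634} \approx -0.000612$)
$a - Y{\left(O{\left(B{\left(-4 \right)},U{\left(-5,-1 \right)} \right)},146 \right)} = - \frac{1}{1634} - 4 = - \frac{6537}{1634}$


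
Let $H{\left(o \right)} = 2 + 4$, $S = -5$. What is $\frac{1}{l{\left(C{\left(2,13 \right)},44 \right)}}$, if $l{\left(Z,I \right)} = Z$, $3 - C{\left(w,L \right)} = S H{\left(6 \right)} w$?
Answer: $\frac{1}{63} \approx 0.015873$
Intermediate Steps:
$H{\left(o \right)} = 6$
$C{\left(w,L \right)} = 3 + 30 w$ ($C{\left(w,L \right)} = 3 - \left(-5\right) 6 w = 3 - - 30 w = 3 + 30 w$)
$\frac{1}{l{\left(C{\left(2,13 \right)},44 \right)}} = \frac{1}{3 + 30 \cdot 2} = \frac{1}{3 + 60} = \frac{1}{63}$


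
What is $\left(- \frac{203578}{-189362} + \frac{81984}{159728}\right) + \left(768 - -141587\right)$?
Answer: $\frac{134555507521196}{945200423} \approx 1.4236 \cdot 10^{5}$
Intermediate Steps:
$\left(- \frac{203578}{-189362} + \frac{81984}{159728}\right) + \left(768 - -141587\right) = \left(\left(-203578\right) \left(- \frac{1}{189362}\right) + 81984 \cdot \frac{1}{159728}\right) + \left(768 + 141587\right) = \left(\frac{101789}{94681} + \frac{5124}{9983}\right) + 142355 = \frac{1501305031}{945200423} + 142355 = \frac{134555507521196}{945200423}$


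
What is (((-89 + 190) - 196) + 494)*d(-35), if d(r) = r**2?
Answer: 488775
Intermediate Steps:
(((-89 + 190) - 196) + 494)*d(-35) = (((-89 + 190) - 196) + 494)*(-35)**2 = ((101 - 196) + 494)*1225 = (-95 + 494)*1225 = 399*1225 = 488775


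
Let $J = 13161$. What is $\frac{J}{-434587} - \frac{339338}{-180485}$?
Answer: $\frac{145096520321}{78436434695} \approx 1.8499$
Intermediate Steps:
$\frac{J}{-434587} - \frac{339338}{-180485} = \frac{13161}{-434587} - \frac{339338}{-180485} = 13161 \left(- \frac{1}{434587}\right) - - \frac{339338}{180485} = - \frac{13161}{434587} + \frac{339338}{180485} = \frac{145096520321}{78436434695}$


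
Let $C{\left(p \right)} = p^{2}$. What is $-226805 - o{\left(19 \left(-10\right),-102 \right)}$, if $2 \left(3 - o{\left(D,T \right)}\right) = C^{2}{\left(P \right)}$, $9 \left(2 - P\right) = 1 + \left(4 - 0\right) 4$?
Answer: $- \frac{2976174575}{13122} \approx -2.2681 \cdot 10^{5}$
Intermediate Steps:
$P = \frac{1}{9}$ ($P = 2 - \frac{1 + \left(4 - 0\right) 4}{9} = 2 - \frac{1 + \left(4 + 0\right) 4}{9} = 2 - \frac{1 + 4 \cdot 4}{9} = 2 - \frac{1 + 16}{9} = 2 - \frac{17}{9} = \frac{1}{9} \approx 0.11111$)
$o{\left(D,T \right)} = \frac{39365}{13122}$ ($o{\left(D,T \right)} = 3 - \frac{\left(\left(\frac{1}{9}\right)^{2}\right)^{2}}{2} = 3 - \frac{1}{2 \cdot 6561} = 3 - \frac{1}{13122} = \frac{39365}{13122}$)
$-226805 - o{\left(19 \left(-10\right),-102 \right)} = -226805 - \frac{39365}{13122} = - \frac{2976174575}{13122}$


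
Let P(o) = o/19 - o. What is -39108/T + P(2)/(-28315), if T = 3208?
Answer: -5259850473/431463970 ≈ -12.191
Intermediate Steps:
P(o) = -18*o/19 (P(o) = o*(1/19) - o = o/19 - o = -18*o/19)
-39108/T + P(2)/(-28315) = -39108/3208 - 18/19*2/(-28315) = -39108*1/3208 - 36/19*(-1/28315) = -9777/802 + 36/537985 = -5259850473/431463970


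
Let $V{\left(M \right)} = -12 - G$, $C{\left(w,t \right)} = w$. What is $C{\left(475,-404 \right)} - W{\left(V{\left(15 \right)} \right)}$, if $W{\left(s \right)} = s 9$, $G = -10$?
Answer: $493$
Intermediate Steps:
$V{\left(M \right)} = -2$ ($V{\left(M \right)} = -12 - -10 = -12 + 10 = -2$)
$W{\left(s \right)} = 9 s$
$C{\left(475,-404 \right)} - W{\left(V{\left(15 \right)} \right)} = 475 - 9 \left(-2\right) = 475 - -18 = 475 + 18 = 493$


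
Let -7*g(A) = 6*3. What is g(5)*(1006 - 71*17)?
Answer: 3618/7 ≈ 516.86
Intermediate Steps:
g(A) = -18/7 (g(A) = -6*3/7 = -1/7*18 = -18/7)
g(5)*(1006 - 71*17) = -18*(1006 - 71*17)/7 = -18*(1006 - 1207)/7 = -18/7*(-201) = 3618/7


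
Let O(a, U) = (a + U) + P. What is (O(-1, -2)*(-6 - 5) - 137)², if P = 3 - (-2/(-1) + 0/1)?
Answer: 13225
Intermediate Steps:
P = 1 (P = 3 - (-2*(-1) + 0*1) = 3 - (2 + 0) = 3 - 1*2 = 3 - 2 = 1)
O(a, U) = 1 + U + a (O(a, U) = (a + U) + 1 = (U + a) + 1 = 1 + U + a)
(O(-1, -2)*(-6 - 5) - 137)² = ((1 - 2 - 1)*(-6 - 5) - 137)² = (-2*(-11) - 137)² = (22 - 137)² = (-115)² = 13225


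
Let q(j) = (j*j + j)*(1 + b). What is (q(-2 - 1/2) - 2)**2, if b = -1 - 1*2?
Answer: 361/4 ≈ 90.250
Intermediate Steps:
b = -3 (b = -1 - 2 = -3)
q(j) = -2*j - 2*j**2 (q(j) = (j*j + j)*(1 - 3) = (j**2 + j)*(-2) = (j + j**2)*(-2) = -2*j - 2*j**2)
(q(-2 - 1/2) - 2)**2 = (2*(-2 - 1/2)*(-1 - (-2 - 1/2)) - 2)**2 = (2*(-5/2)*(-1 - 1*(-5/2)) - 2)**2 = (2*(-5/2)*(-1 + 5/2) - 2)**2 = (2*(-5/2)*(3/2) - 2)**2 = (-15/2 - 2)**2 = (-19/2)**2 = 361/4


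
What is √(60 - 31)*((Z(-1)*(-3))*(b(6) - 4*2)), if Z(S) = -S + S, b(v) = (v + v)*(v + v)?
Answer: 0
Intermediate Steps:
b(v) = 4*v² (b(v) = (2*v)*(2*v) = 4*v²)
Z(S) = 0
√(60 - 31)*((Z(-1)*(-3))*(b(6) - 4*2)) = √(60 - 31)*((0*(-3))*(4*6² - 4*2)) = √29*(0*(4*36 - 8)) = √29*(0*(144 - 8)) = √29*(0*136) = √29*0 = 0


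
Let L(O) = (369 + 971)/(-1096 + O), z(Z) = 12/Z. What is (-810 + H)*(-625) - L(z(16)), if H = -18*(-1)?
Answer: 2168600360/4381 ≈ 4.9500e+5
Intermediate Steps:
H = 18
L(O) = 1340/(-1096 + O)
(-810 + H)*(-625) - L(z(16)) = (-810 + 18)*(-625) - 1340/(-1096 + 12/16) = -792*(-625) - 1340/(-1096 + 12*(1/16)) = 495000 - 1340/(-1096 + 3/4) = 495000 - 1340/(-4381/4) = 495000 - 1340*(-4)/4381 = 495000 - 1*(-5360/4381) = 495000 + 5360/4381 = 2168600360/4381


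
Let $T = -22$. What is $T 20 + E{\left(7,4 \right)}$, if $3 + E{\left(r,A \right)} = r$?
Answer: $-436$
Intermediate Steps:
$E{\left(r,A \right)} = -3 + r$
$T 20 + E{\left(7,4 \right)} = \left(-22\right) 20 + \left(-3 + 7\right) = -440 + 4 = -436$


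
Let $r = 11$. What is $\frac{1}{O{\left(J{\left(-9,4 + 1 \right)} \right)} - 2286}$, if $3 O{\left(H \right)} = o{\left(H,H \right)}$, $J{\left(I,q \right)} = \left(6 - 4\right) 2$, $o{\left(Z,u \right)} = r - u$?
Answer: $- \frac{3}{6851} \approx -0.00043789$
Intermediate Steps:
$o{\left(Z,u \right)} = 11 - u$
$J{\left(I,q \right)} = 4$ ($J{\left(I,q \right)} = 2 \cdot 2 = 4$)
$O{\left(H \right)} = \frac{11}{3} - \frac{H}{3}$ ($O{\left(H \right)} = \frac{11 - H}{3} = \frac{11}{3} - \frac{H}{3}$)
$\frac{1}{O{\left(J{\left(-9,4 + 1 \right)} \right)} - 2286} = \frac{1}{\left(\frac{11}{3} - \frac{4}{3}\right) - 2286} = \frac{1}{\frac{7}{3} - 2286} = \frac{1}{- \frac{6851}{3}} = - \frac{3}{6851}$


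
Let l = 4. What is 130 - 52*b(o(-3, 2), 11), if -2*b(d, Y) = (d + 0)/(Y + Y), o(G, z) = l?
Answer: 1482/11 ≈ 134.73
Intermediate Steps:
o(G, z) = 4
b(d, Y) = -d/(4*Y) (b(d, Y) = -(d + 0)/(2*(Y + Y)) = -d/(2*(2*Y)) = -d*1/(2*Y)/2 = -d/(4*Y))
130 - 52*b(o(-3, 2), 11) = 130 - (-13)*4/11 = 130 - 52*(-1/11) = 130 + 52/11 = 1482/11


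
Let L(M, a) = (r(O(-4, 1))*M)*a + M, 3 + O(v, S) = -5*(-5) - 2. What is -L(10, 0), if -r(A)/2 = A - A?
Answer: -10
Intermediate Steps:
O(v, S) = 20 (O(v, S) = -3 + (-5*(-5) - 2) = -3 + (25 - 2) = -3 + 23 = 20)
r(A) = 0 (r(A) = -2*(A - A) = -2*0 = 0)
L(M, a) = M (L(M, a) = (0*M)*a + M = 0*a + M = 0 + M = M)
-L(10, 0) = -1*10 = -10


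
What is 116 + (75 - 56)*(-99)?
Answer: -1765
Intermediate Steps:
116 + (75 - 56)*(-99) = 116 + 19*(-99) = 116 - 1881 = -1765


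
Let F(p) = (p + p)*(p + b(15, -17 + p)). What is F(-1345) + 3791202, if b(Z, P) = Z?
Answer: 7368902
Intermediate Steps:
F(p) = 2*p*(15 + p) (F(p) = (p + p)*(p + 15) = (2*p)*(15 + p) = 2*p*(15 + p))
F(-1345) + 3791202 = 2*(-1345)*(15 - 1345) + 3791202 = 2*(-1345)*(-1330) + 3791202 = 3577700 + 3791202 = 7368902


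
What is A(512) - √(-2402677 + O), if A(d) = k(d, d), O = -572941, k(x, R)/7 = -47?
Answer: -329 - I*√2975618 ≈ -329.0 - 1725.0*I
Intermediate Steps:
k(x, R) = -329 (k(x, R) = 7*(-47) = -329)
A(d) = -329
A(512) - √(-2402677 + O) = -329 - √(-2402677 - 572941) = -329 - √(-2975618) = -329 - I*√2975618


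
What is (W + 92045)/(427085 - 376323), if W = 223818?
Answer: 315863/50762 ≈ 6.2224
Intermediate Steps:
(W + 92045)/(427085 - 376323) = (223818 + 92045)/(427085 - 376323) = 315863/50762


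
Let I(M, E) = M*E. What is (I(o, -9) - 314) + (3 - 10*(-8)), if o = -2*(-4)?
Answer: -303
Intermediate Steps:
o = 8
I(M, E) = E*M
(I(o, -9) - 314) + (3 - 10*(-8)) = (-9*8 - 314) + (3 - 10*(-8)) = (-72 - 314) + (3 + 80) = -386 + 83 = -303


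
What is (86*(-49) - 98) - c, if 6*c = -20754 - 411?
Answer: -1569/2 ≈ -784.50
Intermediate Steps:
c = -7055/2 (c = (-20754 - 411)/6 = (⅙)*(-21165) = -7055/2 ≈ -3527.5)
(86*(-49) - 98) - c = (86*(-49) - 98) - 1*(-7055/2) = (-4214 - 98) + 7055/2 = -4312 + 7055/2 = -1569/2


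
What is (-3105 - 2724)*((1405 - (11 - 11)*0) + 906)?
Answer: -13470819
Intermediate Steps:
(-3105 - 2724)*((1405 - (11 - 11)*0) + 906) = -5829*((1405 - 0*0) + 906) = -5829*((1405 - 1*0) + 906) = -5829*((1405 + 0) + 906) = -5829*(1405 + 906) = -5829*2311 = -13470819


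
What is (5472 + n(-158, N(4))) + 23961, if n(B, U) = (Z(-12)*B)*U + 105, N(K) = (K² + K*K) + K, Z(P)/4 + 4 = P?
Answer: 393570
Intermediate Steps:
Z(P) = -16 + 4*P
N(K) = K + 2*K² (N(K) = (K² + K²) + K = 2*K² + K = K + 2*K²)
n(B, U) = 105 - 64*B*U (n(B, U) = ((-16 + 4*(-12))*B)*U + 105 = ((-16 - 48)*B)*U + 105 = (-64*B)*U + 105 = -64*B*U + 105 = 105 - 64*B*U)
(5472 + n(-158, N(4))) + 23961 = (5472 + (105 - 64*(-158)*4*(1 + 2*4))) + 23961 = (5472 + (105 - 64*(-158)*4*(1 + 8))) + 23961 = (5472 + (105 - 64*(-158)*4*9)) + 23961 = (5472 + (105 - 64*(-158)*36)) + 23961 = (5472 + (105 + 364032)) + 23961 = (5472 + 364137) + 23961 = 369609 + 23961 = 393570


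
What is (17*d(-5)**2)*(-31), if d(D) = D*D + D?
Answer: -210800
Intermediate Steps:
d(D) = D + D**2 (d(D) = D**2 + D = D + D**2)
(17*d(-5)**2)*(-31) = (17*(-5*(1 - 5))**2)*(-31) = (17*(-5*(-4))**2)*(-31) = (17*20**2)*(-31) = (17*400)*(-31) = 6800*(-31) = -210800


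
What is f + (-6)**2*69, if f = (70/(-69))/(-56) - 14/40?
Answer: 1713731/690 ≈ 2483.7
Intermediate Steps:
f = -229/690 (f = (70*(-1/69))*(-1/56) - 14*1/40 = -70/69*(-1/56) - 7/20 = 5/276 - 7/20 = -229/690 ≈ -0.33188)
f + (-6)**2*69 = -229/690 + (-6)**2*69 = -229/690 + 36*69 = -229/690 + 2484 = 1713731/690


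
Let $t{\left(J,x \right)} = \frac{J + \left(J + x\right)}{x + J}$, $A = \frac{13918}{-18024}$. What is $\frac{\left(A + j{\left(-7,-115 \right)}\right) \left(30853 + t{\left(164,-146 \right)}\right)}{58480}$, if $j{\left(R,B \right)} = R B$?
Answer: $\frac{251647426421}{592899480} \approx 424.44$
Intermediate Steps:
$j{\left(R,B \right)} = B R$
$A = - \frac{6959}{9012}$ ($A = 13918 \left(- \frac{1}{18024}\right) = - \frac{6959}{9012} \approx -0.77219$)
$t{\left(J,x \right)} = \frac{x + 2 J}{J + x}$
$\frac{\left(A + j{\left(-7,-115 \right)}\right) \left(30853 + t{\left(164,-146 \right)}\right)}{58480} = \frac{\left(- \frac{6959}{9012} - -805\right) \left(30853 + \frac{-146 + 2 \cdot 164}{164 - 146}\right)}{58480} = \left(- \frac{6959}{9012} + 805\right) \left(30853 + \frac{-146 + 328}{18}\right) \frac{1}{58480} = \frac{7247701 \left(30853 + \frac{1}{18} \cdot 182\right)}{9012} \cdot \frac{1}{58480} = \frac{7247701 \left(30853 + \frac{91}{9}\right)}{9012} \cdot \frac{1}{58480} = \frac{7247701}{9012} \cdot \frac{277768}{9} \cdot \frac{1}{58480} = \frac{503294852842}{20277} \cdot \frac{1}{58480} = \frac{251647426421}{592899480}$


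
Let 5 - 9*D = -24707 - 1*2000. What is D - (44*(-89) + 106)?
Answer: 6778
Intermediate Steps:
D = 2968 (D = 5/9 - (-24707 - 1*2000)/9 = 5/9 - (-24707 - 2000)/9 = 5/9 - ⅑*(-26707) = 5/9 + 26707/9 = 2968)
D - (44*(-89) + 106) = 2968 - (44*(-89) + 106) = 2968 - (-3916 + 106) = 2968 - 1*(-3810) = 2968 + 3810 = 6778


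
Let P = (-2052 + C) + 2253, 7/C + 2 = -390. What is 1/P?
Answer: 56/11255 ≈ 0.0049756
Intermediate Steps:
C = -1/56 (C = 7/(-2 - 390) = 7/(-392) = 7*(-1/392) = -1/56 ≈ -0.017857)
P = 11255/56 (P = (-2052 - 1/56) + 2253 = -114913/56 + 2253 = 11255/56 ≈ 200.98)
1/P = 1/(11255/56) = 56/11255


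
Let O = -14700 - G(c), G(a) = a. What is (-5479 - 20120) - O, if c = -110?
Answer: -11009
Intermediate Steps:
O = -14590 (O = -14700 - 1*(-110) = -14700 + 110 = -14590)
(-5479 - 20120) - O = (-5479 - 20120) - 1*(-14590) = -25599 + 14590 = -11009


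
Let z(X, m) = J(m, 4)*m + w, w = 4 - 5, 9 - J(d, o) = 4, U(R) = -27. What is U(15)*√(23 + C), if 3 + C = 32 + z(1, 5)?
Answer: -54*√19 ≈ -235.38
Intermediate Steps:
J(d, o) = 5 (J(d, o) = 9 - 1*4 = 9 - 4 = 5)
w = -1
z(X, m) = -1 + 5*m (z(X, m) = 5*m - 1 = -1 + 5*m)
C = 53 (C = -3 + (32 + (-1 + 5*5)) = -3 + (32 + (-1 + 25)) = -3 + (32 + 24) = -3 + 56 = 53)
U(15)*√(23 + C) = -27*√(23 + 53) = -54*√19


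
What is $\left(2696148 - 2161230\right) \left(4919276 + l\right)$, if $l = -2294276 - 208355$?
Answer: $1292706910110$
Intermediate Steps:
$l = -2502631$ ($l = -2294276 - 208355 = -2502631$)
$\left(2696148 - 2161230\right) \left(4919276 + l\right) = \left(2696148 - 2161230\right) \left(4919276 - 2502631\right) = 534918 \cdot 2416645 = 1292706910110$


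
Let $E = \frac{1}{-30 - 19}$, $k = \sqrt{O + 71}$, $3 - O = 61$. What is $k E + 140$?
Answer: $140 - \frac{\sqrt{13}}{49} \approx 139.93$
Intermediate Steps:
$O = -58$ ($O = 3 - 61 = -58$)
$k = \sqrt{13}$ ($k = \sqrt{-58 + 71} = \sqrt{13} \approx 3.6056$)
$E = - \frac{1}{49}$ ($E = \frac{1}{-49} = - \frac{1}{49} \approx -0.020408$)
$k E + 140 = \sqrt{13} \left(- \frac{1}{49}\right) + 140 = - \frac{\sqrt{13}}{49} + 140 = 140 - \frac{\sqrt{13}}{49}$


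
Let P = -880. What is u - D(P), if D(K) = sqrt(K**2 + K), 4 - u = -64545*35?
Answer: 2259079 - 4*sqrt(48345) ≈ 2.2582e+6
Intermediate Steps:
u = 2259079 (u = 4 - (-64545)*35 = 4 - 1*(-2259075) = 4 + 2259075 = 2259079)
D(K) = sqrt(K + K**2)
u - D(P) = 2259079 - sqrt(-880*(1 - 880)) = 2259079 - sqrt(-880*(-879)) = 2259079 - sqrt(773520) = 2259079 - 4*sqrt(48345)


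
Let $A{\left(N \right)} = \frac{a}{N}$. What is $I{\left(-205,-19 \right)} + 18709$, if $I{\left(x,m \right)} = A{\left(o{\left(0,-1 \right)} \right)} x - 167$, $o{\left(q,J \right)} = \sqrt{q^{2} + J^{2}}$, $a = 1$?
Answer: $18337$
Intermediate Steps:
$o{\left(q,J \right)} = \sqrt{J^{2} + q^{2}}$
$A{\left(N \right)} = \frac{1}{N}$ ($A{\left(N \right)} = 1 \frac{1}{N} = \frac{1}{N}$)
$I{\left(x,m \right)} = -167 + x$ ($I{\left(x,m \right)} = \frac{x}{\sqrt{\left(-1\right)^{2} + 0^{2}}} - 167 = \frac{x}{\sqrt{1 + 0}} - 167 = \frac{x}{\sqrt{1}} - 167 = \frac{x}{1} - 167 = 1 x - 167 = x - 167 = -167 + x$)
$I{\left(-205,-19 \right)} + 18709 = \left(-167 - 205\right) + 18709 = -372 + 18709 = 18337$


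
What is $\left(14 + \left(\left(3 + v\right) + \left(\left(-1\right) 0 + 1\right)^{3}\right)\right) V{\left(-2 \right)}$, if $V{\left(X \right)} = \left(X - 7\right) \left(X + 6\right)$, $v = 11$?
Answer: $-1044$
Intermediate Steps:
$V{\left(X \right)} = \left(-7 + X\right) \left(6 + X\right)$
$\left(14 + \left(\left(3 + v\right) + \left(\left(-1\right) 0 + 1\right)^{3}\right)\right) V{\left(-2 \right)} = \left(14 + \left(\left(3 + 11\right) + \left(\left(-1\right) 0 + 1\right)^{3}\right)\right) \left(-42 + \left(-2\right)^{2} - -2\right) = \left(14 + \left(14 + \left(0 + 1\right)^{3}\right)\right) \left(-42 + 4 + 2\right) = \left(14 + \left(14 + 1^{3}\right)\right) \left(-36\right) = \left(14 + \left(14 + 1\right)\right) \left(-36\right) = \left(14 + 15\right) \left(-36\right) = 29 \left(-36\right) = -1044$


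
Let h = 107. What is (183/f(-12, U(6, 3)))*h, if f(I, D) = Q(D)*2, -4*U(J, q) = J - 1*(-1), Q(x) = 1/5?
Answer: 97905/2 ≈ 48953.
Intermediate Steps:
Q(x) = 1/5 (Q(x) = 1*(1/5) = 1/5)
U(J, q) = -1/4 - J/4 (U(J, q) = -(J - 1*(-1))/4 = -(J + 1)/4 = -(1 + J)/4 = -1/4 - J/4)
f(I, D) = 2/5 (f(I, D) = (1/5)*2 = 2/5)
(183/f(-12, U(6, 3)))*h = (183/(2/5))*107 = (183*(5/2))*107 = (915/2)*107 = 97905/2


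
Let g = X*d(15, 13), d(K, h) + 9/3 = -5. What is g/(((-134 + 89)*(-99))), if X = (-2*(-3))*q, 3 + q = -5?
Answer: 128/1485 ≈ 0.086195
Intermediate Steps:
q = -8 (q = -3 - 5 = -8)
d(K, h) = -8 (d(K, h) = -3 - 5 = -8)
X = -48 (X = -2*(-3)*(-8) = 6*(-8) = -48)
g = 384 (g = -48*(-8) = 384)
g/(((-134 + 89)*(-99))) = 384/(((-134 + 89)*(-99))) = 384/((-45*(-99))) = 384/4455 = 384*(1/4455) = 128/1485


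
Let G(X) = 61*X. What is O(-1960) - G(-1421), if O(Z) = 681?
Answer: 87362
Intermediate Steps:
O(-1960) - G(-1421) = 681 - 61*(-1421) = 681 - 1*(-86681) = 681 + 86681 = 87362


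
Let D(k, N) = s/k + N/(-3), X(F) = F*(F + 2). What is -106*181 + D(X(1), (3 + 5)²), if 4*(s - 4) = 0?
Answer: -19206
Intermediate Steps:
s = 4 (s = 4 + (¼)*0 = 4 + 0 = 4)
X(F) = F*(2 + F)
D(k, N) = 4/k - N/3 (D(k, N) = 4/k + N/(-3) = 4/k + N*(-⅓) = 4/k - N/3)
-106*181 + D(X(1), (3 + 5)²) = -106*181 + (4/((1*(2 + 1))) - (3 + 5)²/3) = -19186 + (4/((1*3)) - ⅓*8²) = -19186 + (4/3 - ⅓*64) = -19186 + (4*(⅓) - 64/3) = -19186 + (4/3 - 64/3) = -19186 - 20 = -19206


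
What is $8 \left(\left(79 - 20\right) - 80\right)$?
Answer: $-168$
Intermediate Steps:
$8 \left(\left(79 - 20\right) - 80\right) = 8 \left(59 - 80\right) = 8 \left(-21\right) = -168$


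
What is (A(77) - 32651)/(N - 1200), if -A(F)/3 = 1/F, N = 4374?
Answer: -54655/5313 ≈ -10.287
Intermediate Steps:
A(F) = -3/F
(A(77) - 32651)/(N - 1200) = (-3/77 - 32651)/(4374 - 1200) = (-3*1/77 - 32651)/3174 = (-3/77 - 32651)*(1/3174) = -2514130/77*1/3174 = -54655/5313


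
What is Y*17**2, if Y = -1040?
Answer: -300560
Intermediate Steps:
Y*17**2 = -1040*17**2 = -1040*289 = -300560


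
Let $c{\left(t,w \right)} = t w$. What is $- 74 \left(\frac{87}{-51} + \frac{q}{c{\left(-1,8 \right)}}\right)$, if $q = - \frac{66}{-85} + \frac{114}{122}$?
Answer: $\frac{2946347}{20740} \approx 142.06$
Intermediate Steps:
$q = \frac{8871}{5185}$ ($q = \left(-66\right) \left(- \frac{1}{85}\right) + 114 \cdot \frac{1}{122} = \frac{66}{85} + \frac{57}{61} = \frac{8871}{5185} \approx 1.7109$)
$- 74 \left(\frac{87}{-51} + \frac{q}{c{\left(-1,8 \right)}}\right) = - 74 \left(\frac{87}{-51} + \frac{8871}{5185 \left(\left(-1\right) 8\right)}\right) = - 74 \left(87 \left(- \frac{1}{51}\right) + \frac{8871}{5185 \left(-8\right)}\right) = - 74 \left(- \frac{29}{17} + \frac{8871}{5185} \left(- \frac{1}{8}\right)\right) = - 74 \left(- \frac{29}{17} - \frac{8871}{41480}\right) = \left(-74\right) \left(- \frac{79631}{41480}\right) = \frac{2946347}{20740}$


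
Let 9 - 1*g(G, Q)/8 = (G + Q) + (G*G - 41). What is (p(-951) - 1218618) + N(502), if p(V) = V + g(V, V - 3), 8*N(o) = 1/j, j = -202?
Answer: -13637645393/1616 ≈ -8.4391e+6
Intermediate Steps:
N(o) = -1/1616 (N(o) = (⅛)/(-202) = (⅛)*(-1/202) = -1/1616)
g(G, Q) = 400 - 8*G - 8*Q - 8*G² (g(G, Q) = 72 - 8*((G + Q) + (G*G - 41)) = 72 - 8*((G + Q) + (G² - 41)) = 72 - 8*((G + Q) + (-41 + G²)) = 72 - 8*(-41 + G + Q + G²) = 72 + (328 - 8*G - 8*Q - 8*G²) = 400 - 8*G - 8*Q - 8*G²)
p(V) = 424 - 15*V - 8*V² (p(V) = V + (400 - 8*V - 8*(V - 3) - 8*V²) = V + (400 - 8*V - 8*(-3 + V) - 8*V²) = V + (400 - 8*V + (24 - 8*V) - 8*V²) = V + (424 - 16*V - 8*V²) = 424 - 15*V - 8*V²)
(p(-951) - 1218618) + N(502) = ((424 - 15*(-951) - 8*(-951)²) - 1218618) - 1/1616 = ((424 + 14265 - 8*904401) - 1218618) - 1/1616 = ((424 + 14265 - 7235208) - 1218618) - 1/1616 = (-7220519 - 1218618) - 1/1616 = -8439137 - 1/1616 = -13637645393/1616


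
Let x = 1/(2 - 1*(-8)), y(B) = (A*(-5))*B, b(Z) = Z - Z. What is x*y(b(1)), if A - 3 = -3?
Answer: 0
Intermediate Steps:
A = 0 (A = 3 - 3 = 0)
b(Z) = 0
y(B) = 0 (y(B) = (0*(-5))*B = 0*B = 0)
x = ⅒ (x = 1/(2 + 8) = 1/10 = ⅒ ≈ 0.10000)
x*y(b(1)) = (⅒)*0 = 0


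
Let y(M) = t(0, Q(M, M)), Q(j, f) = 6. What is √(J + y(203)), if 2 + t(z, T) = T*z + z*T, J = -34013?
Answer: I*√34015 ≈ 184.43*I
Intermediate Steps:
t(z, T) = -2 + 2*T*z (t(z, T) = -2 + (T*z + z*T) = -2 + (T*z + T*z) = -2 + 2*T*z)
y(M) = -2 (y(M) = -2 + 2*6*0 = -2 + 0 = -2)
√(J + y(203)) = √(-34013 - 2) = √(-34015) = I*√34015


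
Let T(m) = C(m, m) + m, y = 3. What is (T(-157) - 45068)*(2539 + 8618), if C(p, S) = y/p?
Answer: -79218359496/157 ≈ -5.0458e+8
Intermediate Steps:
C(p, S) = 3/p
T(m) = m + 3/m (T(m) = 3/m + m = m + 3/m)
(T(-157) - 45068)*(2539 + 8618) = ((-157 + 3/(-157)) - 45068)*(2539 + 8618) = ((-157 + 3*(-1/157)) - 45068)*11157 = ((-157 - 3/157) - 45068)*11157 = (-24652/157 - 45068)*11157 = -7100328/157*11157 = -79218359496/157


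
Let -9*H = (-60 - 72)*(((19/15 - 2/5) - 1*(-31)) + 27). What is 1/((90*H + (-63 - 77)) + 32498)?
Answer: 1/110062 ≈ 9.0858e-6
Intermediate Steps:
H = 38852/45 (H = -(-60 - 72)*(((19/15 - 2/5) - 1*(-31)) + 27)/9 = -(-44)*(((19*(1/15) - 2*⅕) + 31) + 27)/3 = -(-44)*(((19/15 - ⅖) + 31) + 27)/3 = -(-44)*((13/15 + 31) + 27)/3 = -(-44)*(478/15 + 27)/3 = -(-44)*883/(3*15) = -⅑*(-38852/5) = 38852/45 ≈ 863.38)
1/((90*H + (-63 - 77)) + 32498) = 1/((90*(38852/45) + (-63 - 77)) + 32498) = 1/((77704 - 140) + 32498) = 1/(77564 + 32498) = 1/110062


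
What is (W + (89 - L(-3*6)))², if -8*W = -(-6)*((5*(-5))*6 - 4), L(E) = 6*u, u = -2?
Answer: 187489/4 ≈ 46872.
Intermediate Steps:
L(E) = -12 (L(E) = 6*(-2) = -12)
W = 231/2 (W = -(-1)*(-6*((5*(-5))*6 - 4))/8 = -(-1)*(-6*(-25*6 - 4))/8 = -(-1)*(-6*(-150 - 4))/8 = -(-1)*(-6*(-154))/8 = -(-1)*924/8 = -⅛*(-924) = 231/2 ≈ 115.50)
(W + (89 - L(-3*6)))² = (231/2 + (89 - 1*(-12)))² = (231/2 + (89 + 12))² = (231/2 + 101)² = (433/2)² = 187489/4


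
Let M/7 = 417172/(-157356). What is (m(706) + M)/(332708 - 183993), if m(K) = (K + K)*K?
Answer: 834366331/124474455 ≈ 6.7031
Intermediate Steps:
M = -15533/837 (M = 7*(417172/(-157356)) = 7*(417172*(-1/157356)) = 7*(-2219/837) = -15533/837 ≈ -18.558)
m(K) = 2*K**2 (m(K) = (2*K)*K = 2*K**2)
(m(706) + M)/(332708 - 183993) = (2*706**2 - 15533/837)/(332708 - 183993) = (2*498436 - 15533/837)/148715 = (996872 - 15533/837)*(1/148715) = (834366331/837)*(1/148715) = 834366331/124474455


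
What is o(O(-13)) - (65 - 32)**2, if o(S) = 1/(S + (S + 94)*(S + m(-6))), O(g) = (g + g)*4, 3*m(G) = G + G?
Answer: -1062863/976 ≈ -1089.0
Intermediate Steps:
m(G) = 2*G/3 (m(G) = (G + G)/3 = (2*G)/3 = 2*G/3)
O(g) = 8*g (O(g) = (2*g)*4 = 8*g)
o(S) = 1/(S + (-4 + S)*(94 + S)) (o(S) = 1/(S + (S + 94)*(S + (2/3)*(-6))) = 1/(S + (94 + S)*(S - 4)) = 1/(S + (94 + S)*(-4 + S)) = 1/(S + (-4 + S)*(94 + S)))
o(O(-13)) - (65 - 32)**2 = 1/(-376 + (8*(-13))**2 + 91*(8*(-13))) - (65 - 32)**2 = 1/(-376 + (-104)**2 + 91*(-104)) - 1*33**2 = 1/(-376 + 10816 - 9464) - 1*1089 = 1/976 - 1089 = -1062863/976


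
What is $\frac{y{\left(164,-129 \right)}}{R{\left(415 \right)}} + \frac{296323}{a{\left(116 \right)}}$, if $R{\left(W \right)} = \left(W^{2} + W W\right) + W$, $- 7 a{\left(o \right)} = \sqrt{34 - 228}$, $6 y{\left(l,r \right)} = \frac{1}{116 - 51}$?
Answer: $\frac{1}{134497350} + \frac{2074261 i \sqrt{194}}{194} \approx 7.4351 \cdot 10^{-9} + 1.4892 \cdot 10^{5} i$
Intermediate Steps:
$y{\left(l,r \right)} = \frac{1}{390}$ ($y{\left(l,r \right)} = \frac{1}{6 \left(116 - 51\right)} = \frac{1}{6 \cdot 65} = \frac{1}{6} \cdot \frac{1}{65} = \frac{1}{390}$)
$a{\left(o \right)} = - \frac{i \sqrt{194}}{7}$ ($a{\left(o \right)} = - \frac{\sqrt{34 - 228}}{7} = - \frac{\sqrt{-194}}{7} = - \frac{i \sqrt{194}}{7}$)
$R{\left(W \right)} = W + 2 W^{2}$ ($R{\left(W \right)} = \left(W^{2} + W^{2}\right) + W = 2 W^{2} + W = W + 2 W^{2}$)
$\frac{y{\left(164,-129 \right)}}{R{\left(415 \right)}} + \frac{296323}{a{\left(116 \right)}} = \frac{1}{390 \cdot 415 \left(1 + 2 \cdot 415\right)} + \frac{296323}{\left(- \frac{1}{7}\right) i \sqrt{194}} = \frac{1}{390 \cdot 415 \left(1 + 830\right)} + 296323 \frac{7 i \sqrt{194}}{194} = \frac{1}{390 \cdot 415 \cdot 831} + \frac{2074261 i \sqrt{194}}{194} = \frac{1}{390 \cdot 344865} + \frac{2074261 i \sqrt{194}}{194} = \frac{1}{390} \cdot \frac{1}{344865} + \frac{2074261 i \sqrt{194}}{194} = \frac{1}{134497350} + \frac{2074261 i \sqrt{194}}{194}$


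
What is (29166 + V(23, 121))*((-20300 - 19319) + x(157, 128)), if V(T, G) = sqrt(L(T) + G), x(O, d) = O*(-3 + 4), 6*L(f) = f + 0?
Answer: -1150948692 - 6577*sqrt(4494) ≈ -1.1514e+9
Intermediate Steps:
L(f) = f/6 (L(f) = (f + 0)/6 = f/6)
x(O, d) = O (x(O, d) = O*1 = O)
V(T, G) = sqrt(G + T/6) (V(T, G) = sqrt(T/6 + G) = sqrt(G + T/6))
(29166 + V(23, 121))*((-20300 - 19319) + x(157, 128)) = (29166 + sqrt(6*23 + 36*121)/6)*((-20300 - 19319) + 157) = (29166 + sqrt(138 + 4356)/6)*(-39619 + 157) = (29166 + sqrt(4494)/6)*(-39462) = -1150948692 - 6577*sqrt(4494)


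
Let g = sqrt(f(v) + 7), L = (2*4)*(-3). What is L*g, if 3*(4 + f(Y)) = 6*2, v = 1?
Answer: -24*sqrt(7) ≈ -63.498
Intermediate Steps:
f(Y) = 0 (f(Y) = -4 + (6*2)/3 = -4 + (1/3)*12 = -4 + 4 = 0)
L = -24 (L = 8*(-3) = -24)
g = sqrt(7) (g = sqrt(0 + 7) = sqrt(7) ≈ 2.6458)
L*g = -24*sqrt(7)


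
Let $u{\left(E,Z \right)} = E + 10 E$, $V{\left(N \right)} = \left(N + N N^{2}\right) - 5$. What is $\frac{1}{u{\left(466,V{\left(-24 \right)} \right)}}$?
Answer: $\frac{1}{5126} \approx 0.00019508$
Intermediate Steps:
$V{\left(N \right)} = -5 + N + N^{3}$ ($V{\left(N \right)} = \left(N + N^{3}\right) - 5 = -5 + N + N^{3}$)
$u{\left(E,Z \right)} = 11 E$
$\frac{1}{u{\left(466,V{\left(-24 \right)} \right)}} = \frac{1}{11 \cdot 466} = \frac{1}{5126}$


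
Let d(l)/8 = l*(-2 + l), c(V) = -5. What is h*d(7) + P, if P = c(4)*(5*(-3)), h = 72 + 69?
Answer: 39555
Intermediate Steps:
h = 141
P = 75 (P = -25*(-3) = -5*(-15) = 75)
d(l) = 8*l*(-2 + l) (d(l) = 8*(l*(-2 + l)) = 8*l*(-2 + l))
h*d(7) + P = 141*(8*7*(-2 + 7)) + 75 = 141*(8*7*5) + 75 = 141*280 + 75 = 39480 + 75 = 39555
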